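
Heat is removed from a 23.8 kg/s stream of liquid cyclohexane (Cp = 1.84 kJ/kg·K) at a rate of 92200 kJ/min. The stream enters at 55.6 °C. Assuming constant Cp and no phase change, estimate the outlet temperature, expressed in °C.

Q = 92200 kJ/min = 1536.7 kJ/s
ΔT = Q/(ṁ·Cp) = 1536.7/(23.8×1.84) = 35.09 K
T_out = 55.6 − 35.09 = 20.51 °C

T_out = 20.5 °C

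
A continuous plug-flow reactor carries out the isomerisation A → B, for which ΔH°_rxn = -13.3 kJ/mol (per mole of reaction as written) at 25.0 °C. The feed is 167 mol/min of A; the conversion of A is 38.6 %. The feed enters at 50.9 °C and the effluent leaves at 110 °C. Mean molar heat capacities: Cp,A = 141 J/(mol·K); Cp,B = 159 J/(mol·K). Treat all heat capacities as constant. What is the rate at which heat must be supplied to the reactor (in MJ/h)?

Q_in = 38.0 MJ/h

Extent of reaction ξ = 0.386 × 167 = 64.462 mol/min
Reaction term: ξ·ΔH°_rxn = 64.462 × -13.3 = -857.34 kJ/min
Sensible, feed 50.9→25 °C: -609.87 kJ/min
Outlet flows (mol/min): A 102.54, B 64.462
Sensible, products 25→110 °C: 2100.1 kJ/min
Q = ΔH = 632.91 kJ/min = 10.548 kW
Heat supplied = 37.975 MJ/h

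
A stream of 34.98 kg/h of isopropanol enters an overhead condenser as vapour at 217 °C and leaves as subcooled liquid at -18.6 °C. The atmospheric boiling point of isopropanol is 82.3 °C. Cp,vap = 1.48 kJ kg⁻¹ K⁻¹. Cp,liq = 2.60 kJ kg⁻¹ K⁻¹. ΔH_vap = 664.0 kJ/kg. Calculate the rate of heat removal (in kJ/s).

vapour 217→82.3 °C: -199.36 kJ/kg
condensation at 82.3 °C: -664 kJ/kg
liquid 82.3→-18.6 °C: -262.34 kJ/kg
Δh = -199.36 + -664 + -262.34 = -1125.7 kJ/kg
Q = ṁ·Δh = 34.98 kg/h × -1125.7 kJ/kg = -39377 kJ/h
|Q| = 10.938 kW

Q_c = 10.9 kJ/s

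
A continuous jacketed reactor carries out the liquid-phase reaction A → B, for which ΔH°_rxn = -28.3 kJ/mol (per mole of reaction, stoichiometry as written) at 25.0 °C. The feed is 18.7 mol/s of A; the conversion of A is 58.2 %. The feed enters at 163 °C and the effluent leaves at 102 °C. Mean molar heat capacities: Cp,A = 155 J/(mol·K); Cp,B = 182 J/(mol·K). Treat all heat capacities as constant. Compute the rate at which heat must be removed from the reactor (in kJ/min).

Extent of reaction ξ = 0.582 × 18.7 = 10.883 mol/s
Reaction term: ξ·ΔH°_rxn = 10.883 × -28.3 = -308 kJ/s
Sensible, feed 163→25 °C: -399.99 kJ/s
Outlet flows (mol/s): A 7.8166, B 10.883
Sensible, products 25→102 °C: 245.81 kJ/s
Q = ΔH = -462.18 kJ/s = -462.18 kW
Heat removed = 27731 kJ/min

Q_out = 27700 kJ/min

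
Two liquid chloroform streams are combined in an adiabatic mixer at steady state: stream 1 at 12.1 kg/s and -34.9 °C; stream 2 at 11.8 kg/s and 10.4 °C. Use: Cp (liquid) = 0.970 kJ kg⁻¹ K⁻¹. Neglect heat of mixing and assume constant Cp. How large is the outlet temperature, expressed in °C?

Adiabatic, steady state ⇒ Σ ṁᵢCp,ᵢ(T_out − Tᵢ) = 0
T_out = Σ ṁᵢCp,ᵢTᵢ / Σ ṁᵢCp,ᵢ
      = -290.58 / 23.183 = -12.534 °C

T_out = -12.5 °C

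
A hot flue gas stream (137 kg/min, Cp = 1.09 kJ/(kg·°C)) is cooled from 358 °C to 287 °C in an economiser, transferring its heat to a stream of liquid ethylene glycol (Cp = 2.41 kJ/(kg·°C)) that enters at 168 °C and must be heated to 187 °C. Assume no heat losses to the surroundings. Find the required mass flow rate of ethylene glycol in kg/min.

Heat released by hot stream: Q = 137 × 1.09 × (358 − 287) = 10602 kJ/min
Energy balance on cold side (adiabatic exchanger): Q = ṁ_c·Cp_c·(T_c,out − T_c,in)
ṁ_c = 10602 / [2.41 × (187 − 168)] = 231.54 kg/min

ṁ_c = 232 kg/min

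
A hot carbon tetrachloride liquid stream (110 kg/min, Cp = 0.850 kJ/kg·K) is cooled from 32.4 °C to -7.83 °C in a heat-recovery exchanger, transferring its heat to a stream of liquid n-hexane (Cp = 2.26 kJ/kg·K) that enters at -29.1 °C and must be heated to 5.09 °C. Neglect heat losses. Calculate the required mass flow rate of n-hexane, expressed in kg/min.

ṁ_c = 48.7 kg/min

Heat released by hot stream: Q = 110 × 0.850 × (32.4 − -7.83) = 3761.5 kJ/min
Energy balance on cold side (adiabatic exchanger): Q = ṁ_c·Cp_c·(T_c,out − T_c,in)
ṁ_c = 3761.5 / [2.26 × (5.09 − -29.1)] = 48.68 kg/min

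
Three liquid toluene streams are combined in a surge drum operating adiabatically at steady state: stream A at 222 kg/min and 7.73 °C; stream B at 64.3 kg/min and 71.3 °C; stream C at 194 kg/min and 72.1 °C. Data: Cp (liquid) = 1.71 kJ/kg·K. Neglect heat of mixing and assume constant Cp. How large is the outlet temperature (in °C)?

Adiabatic, steady state ⇒ Σ ṁᵢCp,ᵢ(T_out − Tᵢ) = 0
T_out = Σ ṁᵢCp,ᵢTᵢ / Σ ṁᵢCp,ᵢ
      = 34693 / 821.31 = 42.24 °C

T_out = 42.2 °C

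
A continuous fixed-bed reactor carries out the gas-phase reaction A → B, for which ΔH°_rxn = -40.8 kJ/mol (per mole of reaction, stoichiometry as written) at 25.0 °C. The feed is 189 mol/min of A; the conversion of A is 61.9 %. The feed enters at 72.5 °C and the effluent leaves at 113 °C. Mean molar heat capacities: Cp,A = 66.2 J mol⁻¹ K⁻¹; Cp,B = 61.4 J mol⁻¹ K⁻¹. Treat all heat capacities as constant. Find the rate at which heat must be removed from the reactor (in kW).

Extent of reaction ξ = 0.619 × 189 = 116.99 mol/min
Reaction term: ξ·ΔH°_rxn = 116.99 × -40.8 = -4773.2 kJ/min
Sensible, feed 72.5→25 °C: -594.31 kJ/min
Outlet flows (mol/min): A 72.009, B 116.99
Sensible, products 25→113 °C: 1051.6 kJ/min
Q = ΔH = -4315.9 kJ/min = -71.932 kW
Heat removed = 71.932 kW

Q_out = 71.9 kW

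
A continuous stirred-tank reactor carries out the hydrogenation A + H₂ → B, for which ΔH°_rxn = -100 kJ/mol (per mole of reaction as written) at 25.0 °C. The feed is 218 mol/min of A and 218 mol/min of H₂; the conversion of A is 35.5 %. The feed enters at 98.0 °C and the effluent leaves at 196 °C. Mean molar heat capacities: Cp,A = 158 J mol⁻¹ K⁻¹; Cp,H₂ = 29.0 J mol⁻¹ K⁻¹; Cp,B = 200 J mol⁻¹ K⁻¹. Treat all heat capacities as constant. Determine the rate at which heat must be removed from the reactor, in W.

Extent of reaction ξ = 0.355 × 218 = 77.39 mol/min
Reaction term: ξ·ΔH°_rxn = 77.39 × -100 = -7739 kJ/min
Sensible, feed 98.0→25 °C: -2975.9 kJ/min
Outlet flows (mol/min): A 140.61, H₂ 140.61, B 77.39
Sensible, products 25→196 °C: 7143 kJ/min
Q = ΔH = -3571.9 kJ/min = -59.532 kW
Heat removed = 59532 W

Q_out = 59500 W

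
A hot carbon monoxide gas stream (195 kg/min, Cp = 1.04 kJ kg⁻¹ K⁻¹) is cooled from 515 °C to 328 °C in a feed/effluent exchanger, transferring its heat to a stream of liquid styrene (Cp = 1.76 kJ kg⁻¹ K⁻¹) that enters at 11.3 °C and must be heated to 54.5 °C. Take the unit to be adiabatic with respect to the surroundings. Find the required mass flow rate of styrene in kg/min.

ṁ_c = 499 kg/min

Heat released by hot stream: Q = 195 × 1.04 × (515 − 328) = 37924 kJ/min
Energy balance on cold side (adiabatic exchanger): Q = ṁ_c·Cp_c·(T_c,out − T_c,in)
ṁ_c = 37924 / [1.76 × (54.5 − 11.3)] = 498.78 kg/min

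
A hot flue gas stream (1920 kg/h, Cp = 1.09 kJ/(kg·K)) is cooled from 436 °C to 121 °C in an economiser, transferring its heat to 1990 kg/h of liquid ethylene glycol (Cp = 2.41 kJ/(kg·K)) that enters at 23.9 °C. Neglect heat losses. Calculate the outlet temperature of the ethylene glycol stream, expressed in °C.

T_c,out = 161 °C

Heat released by hot stream: Q = 1920 × 1.09 × (436 − 121) = 659230 kJ/h
Energy balance on cold side (adiabatic exchanger): Q = ṁ_c·Cp_c·(T_c,out − T_c,in)
T_c,out = 23.9 + 659230/(1990 × 2.41) = 161.36 °C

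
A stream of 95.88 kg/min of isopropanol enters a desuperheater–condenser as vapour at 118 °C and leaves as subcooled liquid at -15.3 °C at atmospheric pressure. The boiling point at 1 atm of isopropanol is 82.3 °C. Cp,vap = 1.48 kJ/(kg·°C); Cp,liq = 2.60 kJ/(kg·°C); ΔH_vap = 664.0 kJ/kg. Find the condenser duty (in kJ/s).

vapour 118→82.3 °C: -52.836 kJ/kg
condensation at 82.3 °C: -664 kJ/kg
liquid 82.3→-15.3 °C: -253.76 kJ/kg
Δh = -52.836 + -664 + -253.76 = -970.6 kJ/kg
Q = ṁ·Δh = 95.88 kg/min × -970.6 kJ/kg = -93061 kJ/min
|Q| = 1551 kW

Q_c = 1550 kJ/s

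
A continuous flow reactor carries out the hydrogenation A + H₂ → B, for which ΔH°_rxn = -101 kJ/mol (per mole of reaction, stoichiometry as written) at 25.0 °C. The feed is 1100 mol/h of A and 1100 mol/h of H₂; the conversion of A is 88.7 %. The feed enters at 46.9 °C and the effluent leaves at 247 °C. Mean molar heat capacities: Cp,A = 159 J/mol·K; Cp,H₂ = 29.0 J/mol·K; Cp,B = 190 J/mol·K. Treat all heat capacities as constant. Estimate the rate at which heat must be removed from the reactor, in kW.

Q_out = 15.8 kW

Extent of reaction ξ = 0.887 × 1100 = 975.7 mol/h
Reaction term: ξ·ΔH°_rxn = 975.7 × -101 = -98546 kJ/h
Sensible, feed 46.9→25 °C: -4528.9 kJ/h
Outlet flows (mol/h): A 124.3, H₂ 124.3, B 975.7
Sensible, products 25→247 °C: 46343 kJ/h
Q = ΔH = -56732 kJ/h = -15.759 kW
Heat removed = 15.759 kW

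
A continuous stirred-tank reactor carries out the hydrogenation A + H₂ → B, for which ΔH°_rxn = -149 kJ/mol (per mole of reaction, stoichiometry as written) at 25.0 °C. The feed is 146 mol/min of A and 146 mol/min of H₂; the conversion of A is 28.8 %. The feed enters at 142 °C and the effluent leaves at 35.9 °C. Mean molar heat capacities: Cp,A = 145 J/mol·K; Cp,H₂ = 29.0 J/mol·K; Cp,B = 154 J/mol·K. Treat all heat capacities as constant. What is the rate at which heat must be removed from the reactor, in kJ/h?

Q_out = 538000 kJ/h

Extent of reaction ξ = 0.288 × 146 = 42.048 mol/min
Reaction term: ξ·ΔH°_rxn = 42.048 × -149 = -6265.2 kJ/min
Sensible, feed 142→25 °C: -2972.3 kJ/min
Outlet flows (mol/min): A 103.95, H₂ 103.95, B 42.048
Sensible, products 25→35.9 °C: 267.74 kJ/min
Q = ΔH = -8969.7 kJ/min = -149.49 kW
Heat removed = 538180 kJ/h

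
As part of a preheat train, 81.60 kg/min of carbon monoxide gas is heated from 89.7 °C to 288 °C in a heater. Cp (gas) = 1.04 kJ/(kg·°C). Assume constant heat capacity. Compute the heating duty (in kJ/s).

Q = ṁ·Cp·ΔT = 81.60 × 1.04 × (288 − 89.7) = 16829 kJ/min
Converting: 16829 / 60 s = 280.48 kW

Q = 280 kJ/s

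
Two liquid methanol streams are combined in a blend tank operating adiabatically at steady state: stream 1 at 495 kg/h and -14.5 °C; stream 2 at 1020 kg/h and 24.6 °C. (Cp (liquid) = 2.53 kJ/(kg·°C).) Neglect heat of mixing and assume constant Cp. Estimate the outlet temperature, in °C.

T_out = 11.8 °C

No heat crosses the boundary, so H_out = H_in.
Σ ṁᵢCp,ᵢTᵢ = 495×2.53×-14.5 + 1020×2.53×24.6 = 45324
Σ ṁᵢCp,ᵢ = 495×2.53 + 1020×2.53 = 3832.9
T_out = 45324 / 3832.9 = 11.825 °C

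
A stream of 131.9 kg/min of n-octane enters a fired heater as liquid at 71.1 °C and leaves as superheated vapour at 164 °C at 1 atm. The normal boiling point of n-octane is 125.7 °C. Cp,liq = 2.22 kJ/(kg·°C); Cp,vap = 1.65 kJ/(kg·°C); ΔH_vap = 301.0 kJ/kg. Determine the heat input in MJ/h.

Q = 3840 MJ/h

liquid 71.1→125.7 °C: 121.21 kJ/kg
vaporisation at 125.7 °C: 301 kJ/kg
vapour 125.7→164 °C: 63.195 kJ/kg
Δh = 121.21 + 301 + 63.195 = 485.41 kJ/kg
Q = ṁ·Δh = 131.9 kg/min × 485.41 kJ/kg = 64025 kJ/min
|Q| = 1067.1 kW = 3841.5 MJ/h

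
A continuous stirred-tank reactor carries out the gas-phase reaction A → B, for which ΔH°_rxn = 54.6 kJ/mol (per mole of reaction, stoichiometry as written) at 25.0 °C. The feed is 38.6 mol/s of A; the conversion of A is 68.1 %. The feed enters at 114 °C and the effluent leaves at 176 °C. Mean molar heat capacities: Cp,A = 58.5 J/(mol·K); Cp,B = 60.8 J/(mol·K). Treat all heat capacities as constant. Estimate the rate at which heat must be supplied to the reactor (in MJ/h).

Q_in = 5700 MJ/h

Extent of reaction ξ = 0.681 × 38.6 = 26.287 mol/s
Reaction term: ξ·ΔH°_rxn = 26.287 × 54.6 = 1435.2 kJ/s
Sensible, feed 114→25 °C: -200.97 kJ/s
Outlet flows (mol/s): A 12.313, B 26.287
Sensible, products 25→176 °C: 350.1 kJ/s
Q = ΔH = 1584.4 kJ/s = 1584.4 kW
Heat supplied = 5703.8 MJ/h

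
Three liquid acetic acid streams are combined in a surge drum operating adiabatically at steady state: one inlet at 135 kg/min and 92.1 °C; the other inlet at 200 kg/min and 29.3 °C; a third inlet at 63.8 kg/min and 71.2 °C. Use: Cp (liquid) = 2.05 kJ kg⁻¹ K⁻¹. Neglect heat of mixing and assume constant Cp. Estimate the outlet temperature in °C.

T_out = 57.3 °C

Adiabatic, steady state ⇒ Σ ṁᵢCp,ᵢ(T_out − Tᵢ) = 0
T_out = Σ ṁᵢCp,ᵢTᵢ / Σ ṁᵢCp,ᵢ
      = 46814 / 817.54 = 57.262 °C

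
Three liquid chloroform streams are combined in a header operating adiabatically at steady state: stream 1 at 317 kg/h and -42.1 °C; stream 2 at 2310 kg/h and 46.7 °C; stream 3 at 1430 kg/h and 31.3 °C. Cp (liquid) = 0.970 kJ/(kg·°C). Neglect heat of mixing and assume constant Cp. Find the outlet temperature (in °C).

No heat crosses the boundary, so H_out = H_in.
T_out = Σ ṁᵢCp,ᵢTᵢ / Σ ṁᵢCp,ᵢ
      = 135110 / 3935.3 = 34.333 °C

T_out = 34.3 °C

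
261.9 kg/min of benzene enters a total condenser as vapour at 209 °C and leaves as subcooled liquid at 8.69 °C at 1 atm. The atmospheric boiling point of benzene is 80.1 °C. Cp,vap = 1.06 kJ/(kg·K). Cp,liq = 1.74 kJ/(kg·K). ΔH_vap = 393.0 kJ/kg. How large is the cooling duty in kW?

vapour 209→80.1 °C: -136.63 kJ/kg
condensation at 80.1 °C: -393 kJ/kg
liquid 80.1→8.69 °C: -124.25 kJ/kg
Δh = -136.63 + -393 + -124.25 = -653.89 kJ/kg
Q = ṁ·Δh = 261.9 kg/min × -653.89 kJ/kg = -171250 kJ/min
|Q| = 2854.2 kW

Q_c = 2850 kW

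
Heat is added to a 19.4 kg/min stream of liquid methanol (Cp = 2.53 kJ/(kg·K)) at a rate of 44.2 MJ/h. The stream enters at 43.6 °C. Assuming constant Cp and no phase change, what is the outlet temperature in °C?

Q = 44.2 MJ/h = 736.67 kJ/min
ΔT = Q/(ṁ·Cp) = 736.67/(19.4×2.53) = 15.009 K
T_out = 43.6 + 15.009 = 58.609 °C

T_out = 58.6 °C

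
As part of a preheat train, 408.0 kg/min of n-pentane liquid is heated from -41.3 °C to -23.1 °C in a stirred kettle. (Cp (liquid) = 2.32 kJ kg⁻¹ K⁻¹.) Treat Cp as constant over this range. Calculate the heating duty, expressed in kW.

Q = 287 kW

Q = ṁ·Cp·ΔT = 408.0 × 2.32 × (-23.1 − -41.3) = 17227 kJ/min
Converting: 17227 / 60 s = 287.12 kW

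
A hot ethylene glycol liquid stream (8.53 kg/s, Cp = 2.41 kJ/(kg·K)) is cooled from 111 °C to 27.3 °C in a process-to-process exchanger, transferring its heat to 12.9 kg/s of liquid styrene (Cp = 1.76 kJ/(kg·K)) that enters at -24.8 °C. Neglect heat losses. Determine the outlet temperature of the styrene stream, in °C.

T_c,out = 51.0 °C

Heat released by hot stream: Q = 8.53 × 2.41 × (111 − 27.3) = 1720.6 kJ/s
Energy balance on cold side (adiabatic exchanger): Q = ṁ_c·Cp_c·(T_c,out − T_c,in)
T_c,out = -24.8 + 1720.6/(12.9 × 1.76) = 50.986 °C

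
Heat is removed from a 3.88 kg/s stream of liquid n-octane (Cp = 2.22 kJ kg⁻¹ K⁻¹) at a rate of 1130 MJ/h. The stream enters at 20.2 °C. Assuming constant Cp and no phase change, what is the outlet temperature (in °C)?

T_out = -16.2 °C

Q = 1130 MJ/h = 313.89 kJ/s
ΔT = Q/(ṁ·Cp) = 313.89/(3.88×2.22) = 36.441 K
T_out = 20.2 − 36.441 = -16.241 °C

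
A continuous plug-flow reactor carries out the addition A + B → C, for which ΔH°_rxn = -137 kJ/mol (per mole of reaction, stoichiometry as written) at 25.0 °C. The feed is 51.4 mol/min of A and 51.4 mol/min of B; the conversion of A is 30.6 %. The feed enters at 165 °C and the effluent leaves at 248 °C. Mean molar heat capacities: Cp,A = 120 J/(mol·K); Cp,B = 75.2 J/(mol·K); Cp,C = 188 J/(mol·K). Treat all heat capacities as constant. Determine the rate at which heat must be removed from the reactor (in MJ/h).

Extent of reaction ξ = 0.306 × 51.4 = 15.728 mol/min
Reaction term: ξ·ΔH°_rxn = 15.728 × -137 = -2154.8 kJ/min
Sensible, feed 165→25 °C: -1404.7 kJ/min
Outlet flows (mol/min): A 35.672, B 35.672, C 15.728
Sensible, products 25→248 °C: 2212.2 kJ/min
Q = ΔH = -1347.3 kJ/min = -22.455 kW
Heat removed = 80.837 MJ/h

Q_out = 80.8 MJ/h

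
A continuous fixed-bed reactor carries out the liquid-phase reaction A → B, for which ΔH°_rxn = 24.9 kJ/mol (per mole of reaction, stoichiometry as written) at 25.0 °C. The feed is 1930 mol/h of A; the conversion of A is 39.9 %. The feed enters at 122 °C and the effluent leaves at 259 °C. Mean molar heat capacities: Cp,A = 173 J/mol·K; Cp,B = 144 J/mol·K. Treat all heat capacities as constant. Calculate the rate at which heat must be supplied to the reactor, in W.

Extent of reaction ξ = 0.399 × 1930 = 770.07 mol/h
Reaction term: ξ·ΔH°_rxn = 770.07 × 24.9 = 19175 kJ/h
Sensible, feed 122→25 °C: -32387 kJ/h
Outlet flows (mol/h): A 1159.9, B 770.07
Sensible, products 25→259 °C: 72905 kJ/h
Q = ΔH = 59692 kJ/h = 16.581 kW
Heat supplied = 16581 W

Q_in = 16600 W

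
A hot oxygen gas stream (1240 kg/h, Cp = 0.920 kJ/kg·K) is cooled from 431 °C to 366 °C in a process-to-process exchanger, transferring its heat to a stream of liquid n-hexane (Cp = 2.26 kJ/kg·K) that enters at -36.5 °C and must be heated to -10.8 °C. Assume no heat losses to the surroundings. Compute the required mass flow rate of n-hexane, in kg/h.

Heat released by hot stream: Q = 1240 × 0.920 × (431 − 366) = 74152 kJ/h
Energy balance on cold side (adiabatic exchanger): Q = ṁ_c·Cp_c·(T_c,out − T_c,in)
ṁ_c = 74152 / [2.26 × (-10.8 − -36.5)] = 1276.7 kg/h

ṁ_c = 1280 kg/h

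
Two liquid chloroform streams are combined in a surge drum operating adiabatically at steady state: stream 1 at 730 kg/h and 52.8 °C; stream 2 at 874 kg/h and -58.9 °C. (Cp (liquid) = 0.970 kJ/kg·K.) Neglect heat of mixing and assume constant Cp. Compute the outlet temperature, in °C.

T_out = -8.06 °C

No heat crosses the boundary, so H_out = H_in.
Σ ṁᵢCp,ᵢTᵢ = 730×0.970×52.8 + 874×0.970×-58.9 = -12547
Σ ṁᵢCp,ᵢ = 730×0.970 + 874×0.970 = 1555.9
T_out = -12547 / 1555.9 = -8.064 °C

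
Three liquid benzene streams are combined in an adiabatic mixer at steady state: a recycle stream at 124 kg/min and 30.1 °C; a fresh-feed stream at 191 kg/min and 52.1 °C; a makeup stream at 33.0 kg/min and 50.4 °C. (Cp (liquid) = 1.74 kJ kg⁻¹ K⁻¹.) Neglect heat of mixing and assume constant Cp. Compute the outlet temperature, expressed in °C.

No heat crosses the boundary, so H_out = H_in.
Σ ṁᵢCp,ᵢTᵢ = 124×1.74×30.1 + 191×1.74×52.1 + 33.0×1.74×50.4 = 26703
Σ ṁᵢCp,ᵢ = 124×1.74 + 191×1.74 + 33.0×1.74 = 605.52
T_out = 26703 / 605.52 = 44.1 °C

T_out = 44.1 °C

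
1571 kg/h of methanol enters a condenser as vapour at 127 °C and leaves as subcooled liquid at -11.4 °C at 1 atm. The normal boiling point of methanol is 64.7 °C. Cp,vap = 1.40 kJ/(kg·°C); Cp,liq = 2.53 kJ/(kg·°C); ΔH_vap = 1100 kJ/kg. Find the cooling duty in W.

Q_c = 602000 W

vapour 127→64.7 °C: -87.22 kJ/kg
condensation at 64.7 °C: -1100 kJ/kg
liquid 64.7→-11.4 °C: -192.53 kJ/kg
Δh = -87.22 + -1100 + -192.53 = -1379.8 kJ/kg
Q = ṁ·Δh = 1571 kg/h × -1379.8 kJ/kg = -2.1676e+06 kJ/h
|Q| = 602.11 kW = 602110 W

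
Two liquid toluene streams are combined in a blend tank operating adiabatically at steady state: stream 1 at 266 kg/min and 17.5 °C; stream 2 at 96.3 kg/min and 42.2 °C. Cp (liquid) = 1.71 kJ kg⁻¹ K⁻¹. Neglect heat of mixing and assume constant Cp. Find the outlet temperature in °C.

T_out = 24.1 °C

No heat crosses the boundary, so H_out = H_in.
T_out = Σ ṁᵢCp,ᵢTᵢ / Σ ṁᵢCp,ᵢ
      = 14909 / 619.53 = 24.065 °C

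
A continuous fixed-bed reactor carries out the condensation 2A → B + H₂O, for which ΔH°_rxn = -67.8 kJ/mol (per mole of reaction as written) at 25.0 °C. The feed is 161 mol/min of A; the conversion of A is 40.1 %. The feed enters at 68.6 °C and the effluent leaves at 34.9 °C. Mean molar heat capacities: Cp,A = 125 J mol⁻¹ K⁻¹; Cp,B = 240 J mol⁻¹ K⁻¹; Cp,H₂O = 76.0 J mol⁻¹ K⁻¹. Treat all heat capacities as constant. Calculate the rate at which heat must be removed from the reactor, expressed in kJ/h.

Extent of reaction ξ = 0.401 × 161 / 2 = 32.281 mol/min
Reaction term: ξ·ΔH°_rxn = 32.281 × -67.8 = -2188.6 kJ/min
Sensible, feed 68.6→25 °C: -877.45 kJ/min
Outlet flows (mol/min): A 96.439, B 32.281, H₂O 32.281
Sensible, products 25→34.9 °C: 220.33 kJ/min
Q = ΔH = -2845.7 kJ/min = -47.429 kW
Heat removed = 170740 kJ/h

Q_out = 171000 kJ/h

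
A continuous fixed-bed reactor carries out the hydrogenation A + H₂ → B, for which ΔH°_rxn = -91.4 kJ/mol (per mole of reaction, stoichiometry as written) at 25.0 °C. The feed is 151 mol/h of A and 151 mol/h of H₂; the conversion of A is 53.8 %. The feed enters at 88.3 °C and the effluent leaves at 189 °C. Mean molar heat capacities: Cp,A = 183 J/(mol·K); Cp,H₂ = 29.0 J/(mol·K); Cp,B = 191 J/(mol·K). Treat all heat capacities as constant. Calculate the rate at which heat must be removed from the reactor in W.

Q_out = 1240 W

Extent of reaction ξ = 0.538 × 151 = 81.238 mol/h
Reaction term: ξ·ΔH°_rxn = 81.238 × -91.4 = -7425.2 kJ/h
Sensible, feed 88.3→25 °C: -2026.4 kJ/h
Outlet flows (mol/h): A 69.762, H₂ 69.762, B 81.238
Sensible, products 25→189 °C: 4970.2 kJ/h
Q = ΔH = -4481.3 kJ/h = -1.2448 kW
Heat removed = 1244.8 W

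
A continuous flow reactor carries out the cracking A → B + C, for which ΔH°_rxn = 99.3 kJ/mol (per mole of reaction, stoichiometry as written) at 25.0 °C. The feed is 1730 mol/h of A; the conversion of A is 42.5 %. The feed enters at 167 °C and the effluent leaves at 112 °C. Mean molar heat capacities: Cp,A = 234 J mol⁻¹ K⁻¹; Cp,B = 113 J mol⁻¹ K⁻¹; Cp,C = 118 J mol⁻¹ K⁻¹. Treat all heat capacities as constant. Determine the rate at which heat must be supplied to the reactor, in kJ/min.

Q_in = 843 kJ/min

Extent of reaction ξ = 0.425 × 1730 = 735.25 mol/h
Reaction term: ξ·ΔH°_rxn = 735.25 × 99.3 = 73010 kJ/h
Sensible, feed 167→25 °C: -57484 kJ/h
Outlet flows (mol/h): A 994.75, B 735.25, C 735.25
Sensible, products 25→112 °C: 35027 kJ/h
Q = ΔH = 50553 kJ/h = 14.043 kW
Heat supplied = 842.56 kJ/min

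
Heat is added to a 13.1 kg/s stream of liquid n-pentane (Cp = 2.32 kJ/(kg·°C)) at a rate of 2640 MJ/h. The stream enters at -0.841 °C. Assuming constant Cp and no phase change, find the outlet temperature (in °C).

T_out = 23.3 °C

Q = 2640 MJ/h = 733.33 kJ/s
ΔT = Q/(ṁ·Cp) = 733.33/(13.1×2.32) = 24.129 K
T_out = -0.841 + 24.129 = 23.288 °C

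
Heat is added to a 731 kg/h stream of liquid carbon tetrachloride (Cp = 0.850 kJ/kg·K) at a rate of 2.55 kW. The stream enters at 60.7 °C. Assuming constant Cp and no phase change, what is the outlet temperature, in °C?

T_out = 75.5 °C

Q = 2.55 kW = 9180 kJ/h
ΔT = Q/(ṁ·Cp) = 9180/(731×0.850) = 14.774 K
T_out = 60.7 + 14.774 = 75.474 °C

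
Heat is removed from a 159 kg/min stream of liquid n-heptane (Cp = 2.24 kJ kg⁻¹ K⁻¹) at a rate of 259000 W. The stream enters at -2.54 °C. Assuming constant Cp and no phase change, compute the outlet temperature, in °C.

T_out = -46.2 °C

Q = 259000 W = 15540 kJ/min
ΔT = Q/(ṁ·Cp) = 15540/(159×2.24) = 43.632 K
T_out = -2.54 − 43.632 = -46.172 °C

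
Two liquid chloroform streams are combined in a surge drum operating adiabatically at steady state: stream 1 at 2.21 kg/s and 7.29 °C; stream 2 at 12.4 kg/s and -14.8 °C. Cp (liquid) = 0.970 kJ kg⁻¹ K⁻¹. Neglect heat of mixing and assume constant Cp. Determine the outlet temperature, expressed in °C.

T_out = -11.5 °C

Adiabatic, steady state ⇒ Σ ṁᵢCp,ᵢ(T_out − Tᵢ) = 0
Σ ṁᵢCp,ᵢTᵢ = 2.21×0.970×7.29 + 12.4×0.970×-14.8 = -162.39
Σ ṁᵢCp,ᵢ = 2.21×0.970 + 12.4×0.970 = 14.172
T_out = -162.39 / 14.172 = -11.459 °C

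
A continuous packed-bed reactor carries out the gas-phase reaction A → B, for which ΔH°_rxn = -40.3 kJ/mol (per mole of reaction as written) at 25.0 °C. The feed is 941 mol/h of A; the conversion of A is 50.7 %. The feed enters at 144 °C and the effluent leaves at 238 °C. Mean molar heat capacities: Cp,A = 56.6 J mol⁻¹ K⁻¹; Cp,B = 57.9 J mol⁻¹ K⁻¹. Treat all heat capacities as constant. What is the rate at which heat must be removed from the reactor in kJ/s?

Q_out = 3.91 kJ/s

Extent of reaction ξ = 0.507 × 941 = 477.09 mol/h
Reaction term: ξ·ΔH°_rxn = 477.09 × -40.3 = -19227 kJ/h
Sensible, feed 144→25 °C: -6338 kJ/h
Outlet flows (mol/h): A 463.91, B 477.09
Sensible, products 25→238 °C: 11477 kJ/h
Q = ΔH = -14088 kJ/h = -3.9133 kW
Heat removed = 3.9133 kJ/s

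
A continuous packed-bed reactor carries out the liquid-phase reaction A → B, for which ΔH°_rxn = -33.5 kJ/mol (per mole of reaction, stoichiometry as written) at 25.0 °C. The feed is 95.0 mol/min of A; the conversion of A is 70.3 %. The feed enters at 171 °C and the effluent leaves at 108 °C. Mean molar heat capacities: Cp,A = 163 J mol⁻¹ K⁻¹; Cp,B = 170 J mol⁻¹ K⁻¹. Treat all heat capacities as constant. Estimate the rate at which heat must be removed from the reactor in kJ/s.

Extent of reaction ξ = 0.703 × 95.0 = 66.785 mol/min
Reaction term: ξ·ΔH°_rxn = 66.785 × -33.5 = -2237.3 kJ/min
Sensible, feed 171→25 °C: -2260.8 kJ/min
Outlet flows (mol/min): A 28.215, B 66.785
Sensible, products 25→108 °C: 1324.1 kJ/min
Q = ΔH = -3174.1 kJ/min = -52.901 kW
Heat removed = 52.901 kJ/s

Q_out = 52.9 kJ/s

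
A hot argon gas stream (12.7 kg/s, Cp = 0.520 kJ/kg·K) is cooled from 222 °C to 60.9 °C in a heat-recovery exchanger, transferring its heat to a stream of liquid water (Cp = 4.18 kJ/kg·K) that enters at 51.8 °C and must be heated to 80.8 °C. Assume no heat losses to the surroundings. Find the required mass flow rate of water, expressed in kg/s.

Heat released by hot stream: Q = 12.7 × 0.520 × (222 − 60.9) = 1063.9 kJ/s
Energy balance on cold side (adiabatic exchanger): Q = ṁ_c·Cp_c·(T_c,out − T_c,in)
ṁ_c = 1063.9 / [4.18 × (80.8 − 51.8)] = 8.7766 kg/s

ṁ_c = 8.78 kg/s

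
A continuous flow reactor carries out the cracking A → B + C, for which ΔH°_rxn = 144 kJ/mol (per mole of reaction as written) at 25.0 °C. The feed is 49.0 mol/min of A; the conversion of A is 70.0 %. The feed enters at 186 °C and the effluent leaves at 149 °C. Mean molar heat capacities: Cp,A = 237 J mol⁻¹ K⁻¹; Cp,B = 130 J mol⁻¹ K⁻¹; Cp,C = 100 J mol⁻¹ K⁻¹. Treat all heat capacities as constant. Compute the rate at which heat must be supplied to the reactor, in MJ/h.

Q_in = 269 MJ/h

Extent of reaction ξ = 0.700 × 49.0 = 34.3 mol/min
Reaction term: ξ·ΔH°_rxn = 34.3 × 144 = 4939.2 kJ/min
Sensible, feed 186→25 °C: -1869.7 kJ/min
Outlet flows (mol/min): A 14.7, B 34.3, C 34.3
Sensible, products 25→149 °C: 1410.2 kJ/min
Q = ΔH = 4479.7 kJ/min = 74.662 kW
Heat supplied = 268.78 MJ/h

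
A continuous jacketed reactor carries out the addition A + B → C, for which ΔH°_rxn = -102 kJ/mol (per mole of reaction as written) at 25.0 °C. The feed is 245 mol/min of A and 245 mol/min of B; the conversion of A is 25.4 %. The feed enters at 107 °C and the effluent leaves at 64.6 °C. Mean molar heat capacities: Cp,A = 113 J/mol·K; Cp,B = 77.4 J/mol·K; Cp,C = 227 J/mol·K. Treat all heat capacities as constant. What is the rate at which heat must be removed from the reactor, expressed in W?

Q_out = 137000 W

Extent of reaction ξ = 0.254 × 245 = 62.23 mol/min
Reaction term: ξ·ΔH°_rxn = 62.23 × -102 = -6347.5 kJ/min
Sensible, feed 107→25 °C: -3825.1 kJ/min
Outlet flows (mol/min): A 182.77, B 182.77, C 62.23
Sensible, products 25→64.6 °C: 1937.5 kJ/min
Q = ΔH = -8235.1 kJ/min = -137.25 kW
Heat removed = 137250 W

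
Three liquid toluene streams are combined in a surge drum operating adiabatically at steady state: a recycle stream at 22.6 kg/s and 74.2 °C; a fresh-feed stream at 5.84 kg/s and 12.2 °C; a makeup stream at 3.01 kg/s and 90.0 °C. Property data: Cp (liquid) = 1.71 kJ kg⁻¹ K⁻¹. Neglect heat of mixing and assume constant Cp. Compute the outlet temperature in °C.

T_out = 64.2 °C

No heat crosses the boundary, so H_out = H_in.
Σ ṁᵢCp,ᵢTᵢ = 22.6×1.71×74.2 + 5.84×1.71×12.2 + 3.01×1.71×90.0 = 3452.6
Σ ṁᵢCp,ᵢ = 22.6×1.71 + 5.84×1.71 + 3.01×1.71 = 53.779
T_out = 3452.6 / 53.779 = 64.199 °C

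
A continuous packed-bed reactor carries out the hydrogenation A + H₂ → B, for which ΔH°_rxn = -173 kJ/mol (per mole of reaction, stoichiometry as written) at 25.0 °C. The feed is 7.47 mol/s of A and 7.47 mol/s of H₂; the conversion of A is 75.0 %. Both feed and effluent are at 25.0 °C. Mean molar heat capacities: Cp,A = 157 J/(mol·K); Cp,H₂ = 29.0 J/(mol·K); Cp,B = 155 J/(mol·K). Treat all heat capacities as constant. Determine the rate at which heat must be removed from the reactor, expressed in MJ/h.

Q_out = 3490 MJ/h

Extent of reaction ξ = 0.750 × 7.47 = 5.6025 mol/s
Reaction term: ξ·ΔH°_rxn = 5.6025 × -173 = -969.23 kJ/s
Q = ΔH = -969.23 kJ/s = -969.23 kW
Heat removed = 3489.2 MJ/h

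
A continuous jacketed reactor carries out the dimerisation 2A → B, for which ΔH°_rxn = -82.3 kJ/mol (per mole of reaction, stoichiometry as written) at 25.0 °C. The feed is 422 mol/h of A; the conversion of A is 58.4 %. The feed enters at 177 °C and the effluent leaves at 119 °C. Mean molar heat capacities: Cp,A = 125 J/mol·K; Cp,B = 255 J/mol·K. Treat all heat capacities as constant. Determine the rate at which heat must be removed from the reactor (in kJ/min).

Q_out = 219 kJ/min

Extent of reaction ξ = 0.584 × 422 / 2 = 123.22 mol/h
Reaction term: ξ·ΔH°_rxn = 123.22 × -82.3 = -10141 kJ/h
Sensible, feed 177→25 °C: -8018 kJ/h
Outlet flows (mol/h): A 175.55, B 123.22
Sensible, products 25→119 °C: 5016.4 kJ/h
Q = ΔH = -13143 kJ/h = -3.6508 kW
Heat removed = 219.05 kJ/min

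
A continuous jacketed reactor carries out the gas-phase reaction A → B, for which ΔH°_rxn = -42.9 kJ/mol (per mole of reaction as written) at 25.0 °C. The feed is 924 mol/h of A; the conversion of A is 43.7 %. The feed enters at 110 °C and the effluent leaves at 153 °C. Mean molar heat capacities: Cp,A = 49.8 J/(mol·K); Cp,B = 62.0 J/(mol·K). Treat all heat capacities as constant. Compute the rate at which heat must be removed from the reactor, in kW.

Q_out = 4.09 kW

Extent of reaction ξ = 0.437 × 924 = 403.79 mol/h
Reaction term: ξ·ΔH°_rxn = 403.79 × -42.9 = -17323 kJ/h
Sensible, feed 110→25 °C: -3911.3 kJ/h
Outlet flows (mol/h): A 520.21, B 403.79
Sensible, products 25→153 °C: 6520.5 kJ/h
Q = ΔH = -14713 kJ/h = -4.087 kW
Heat removed = 4.087 kW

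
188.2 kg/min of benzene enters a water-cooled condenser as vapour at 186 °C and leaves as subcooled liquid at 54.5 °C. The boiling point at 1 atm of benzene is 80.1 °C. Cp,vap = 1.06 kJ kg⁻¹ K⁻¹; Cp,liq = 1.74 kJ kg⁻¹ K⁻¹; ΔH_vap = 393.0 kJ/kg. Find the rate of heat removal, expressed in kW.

vapour 186→80.1 °C: -112.25 kJ/kg
condensation at 80.1 °C: -393 kJ/kg
liquid 80.1→54.5 °C: -44.544 kJ/kg
Δh = -112.25 + -393 + -44.544 = -549.8 kJ/kg
Q = ṁ·Δh = 188.2 kg/min × -549.8 kJ/kg = -103470 kJ/min
|Q| = 1724.5 kW

Q_c = 1720 kW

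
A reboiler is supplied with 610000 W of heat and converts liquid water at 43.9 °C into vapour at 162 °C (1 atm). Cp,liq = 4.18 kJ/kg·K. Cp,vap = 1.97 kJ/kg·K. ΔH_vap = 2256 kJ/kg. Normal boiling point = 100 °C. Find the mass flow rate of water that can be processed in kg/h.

Δh = 4.18×(100−43.9) + 2256 + 1.97×(162−100) = 2612.6 kJ/kg
Q = 610000 W = 610 kJ/s = 2.196e+06 kJ/h
ṁ = Q/Δh = 2.196e+06 / 2612.6 = 840.53 kg/h

ṁ = 841 kg/h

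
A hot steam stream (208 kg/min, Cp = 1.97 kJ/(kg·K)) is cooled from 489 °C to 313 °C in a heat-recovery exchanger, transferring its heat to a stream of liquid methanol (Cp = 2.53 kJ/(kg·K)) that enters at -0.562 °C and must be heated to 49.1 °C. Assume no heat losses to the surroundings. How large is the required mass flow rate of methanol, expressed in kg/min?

Heat released by hot stream: Q = 208 × 1.97 × (489 − 313) = 72118 kJ/min
Energy balance on cold side (adiabatic exchanger): Q = ṁ_c·Cp_c·(T_c,out − T_c,in)
ṁ_c = 72118 / [2.53 × (49.1 − -0.562)] = 573.98 kg/min

ṁ_c = 574 kg/min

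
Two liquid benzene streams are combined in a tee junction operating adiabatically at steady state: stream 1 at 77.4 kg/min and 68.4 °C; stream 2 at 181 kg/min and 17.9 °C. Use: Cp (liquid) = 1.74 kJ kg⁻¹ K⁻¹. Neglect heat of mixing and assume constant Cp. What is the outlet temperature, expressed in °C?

Energy balance with Q = 0: Σ ṁᵢCp,ᵢ(T_out − Tᵢ) = 0
T_out = Σ ṁᵢCp,ᵢTᵢ / Σ ṁᵢCp,ᵢ
      = 14849 / 449.62 = 33.027 °C

T_out = 33.0 °C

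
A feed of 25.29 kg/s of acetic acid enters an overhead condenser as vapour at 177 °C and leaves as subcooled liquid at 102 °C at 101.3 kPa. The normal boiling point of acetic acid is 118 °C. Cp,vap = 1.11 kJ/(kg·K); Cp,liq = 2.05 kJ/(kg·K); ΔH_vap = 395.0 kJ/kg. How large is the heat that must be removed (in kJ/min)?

Q_c = 749000 kJ/min

vapour 177→118 °C: -65.49 kJ/kg
condensation at 118 °C: -395 kJ/kg
liquid 118→102 °C: -32.8 kJ/kg
Δh = -65.49 + -395 + -32.8 = -493.29 kJ/kg
Q = ṁ·Δh = 25.29 kg/s × -493.29 kJ/kg = -12475 kJ/s
|Q| = 12475 kW = 748520 kJ/min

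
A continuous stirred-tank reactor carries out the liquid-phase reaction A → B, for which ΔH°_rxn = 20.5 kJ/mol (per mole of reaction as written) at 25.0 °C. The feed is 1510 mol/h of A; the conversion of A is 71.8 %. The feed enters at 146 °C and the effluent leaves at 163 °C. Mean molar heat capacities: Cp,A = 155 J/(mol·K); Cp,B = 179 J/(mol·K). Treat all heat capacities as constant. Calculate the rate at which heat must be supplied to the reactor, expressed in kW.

Q_in = 8.28 kW

Extent of reaction ξ = 0.718 × 1510 = 1084.2 mol/h
Reaction term: ξ·ΔH°_rxn = 1084.2 × 20.5 = 22226 kJ/h
Sensible, feed 146→25 °C: -28320 kJ/h
Outlet flows (mol/h): A 425.82, B 1084.2
Sensible, products 25→163 °C: 35890 kJ/h
Q = ΔH = 29795 kJ/h = 8.2765 kW
Heat supplied = 8.2765 kW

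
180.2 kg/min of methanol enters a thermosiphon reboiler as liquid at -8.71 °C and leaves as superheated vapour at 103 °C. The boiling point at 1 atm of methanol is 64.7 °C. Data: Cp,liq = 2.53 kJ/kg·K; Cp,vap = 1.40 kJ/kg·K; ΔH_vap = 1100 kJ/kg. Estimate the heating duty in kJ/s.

liquid -8.71→64.7 °C: 185.73 kJ/kg
vaporisation at 64.7 °C: 1100 kJ/kg
vapour 64.7→103 °C: 53.62 kJ/kg
Δh = 185.73 + 1100 + 53.62 = 1339.3 kJ/kg
Q = ṁ·Δh = 180.2 kg/min × 1339.3 kJ/kg = 241350 kJ/min
|Q| = 4022.5 kW

Q = 4020 kJ/s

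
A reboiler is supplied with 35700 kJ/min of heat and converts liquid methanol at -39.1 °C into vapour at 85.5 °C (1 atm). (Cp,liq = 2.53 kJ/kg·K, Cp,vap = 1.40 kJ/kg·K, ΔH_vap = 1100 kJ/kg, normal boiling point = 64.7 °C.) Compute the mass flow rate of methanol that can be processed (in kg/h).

Δh = 2.53×(64.7−-39.1) + 1100 + 1.40×(85.5−64.7) = 1391.7 kJ/kg
Q = 35700 kJ/min = 595 kJ/s = 2.142e+06 kJ/h
ṁ = Q/Δh = 2.142e+06 / 1391.7 = 1539.1 kg/h

ṁ = 1540 kg/h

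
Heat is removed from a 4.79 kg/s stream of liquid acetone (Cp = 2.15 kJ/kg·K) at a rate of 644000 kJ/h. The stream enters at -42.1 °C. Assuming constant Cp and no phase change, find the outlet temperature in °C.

T_out = -59.5 °C

Q = 644000 kJ/h = 178.89 kJ/s
ΔT = Q/(ṁ·Cp) = 178.89/(4.79×2.15) = 17.37 K
T_out = -42.1 − 17.37 = -59.47 °C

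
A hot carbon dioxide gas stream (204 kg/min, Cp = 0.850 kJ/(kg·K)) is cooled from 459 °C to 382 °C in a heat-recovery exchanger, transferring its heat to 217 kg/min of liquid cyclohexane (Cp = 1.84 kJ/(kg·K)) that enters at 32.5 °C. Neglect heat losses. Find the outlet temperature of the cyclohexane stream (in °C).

Heat released by hot stream: Q = 204 × 0.850 × (459 − 382) = 13352 kJ/min
Energy balance on cold side (adiabatic exchanger): Q = ṁ_c·Cp_c·(T_c,out − T_c,in)
T_c,out = 32.5 + 13352/(217 × 1.84) = 65.94 °C

T_c,out = 65.9 °C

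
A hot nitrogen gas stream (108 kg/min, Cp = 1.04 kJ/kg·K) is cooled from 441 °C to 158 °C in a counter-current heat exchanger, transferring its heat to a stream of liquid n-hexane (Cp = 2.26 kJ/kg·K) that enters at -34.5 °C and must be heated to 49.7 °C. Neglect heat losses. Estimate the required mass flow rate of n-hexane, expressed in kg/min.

ṁ_c = 167 kg/min

Heat released by hot stream: Q = 108 × 1.04 × (441 − 158) = 31787 kJ/min
Energy balance on cold side (adiabatic exchanger): Q = ṁ_c·Cp_c·(T_c,out − T_c,in)
ṁ_c = 31787 / [2.26 × (49.7 − -34.5)] = 167.04 kg/min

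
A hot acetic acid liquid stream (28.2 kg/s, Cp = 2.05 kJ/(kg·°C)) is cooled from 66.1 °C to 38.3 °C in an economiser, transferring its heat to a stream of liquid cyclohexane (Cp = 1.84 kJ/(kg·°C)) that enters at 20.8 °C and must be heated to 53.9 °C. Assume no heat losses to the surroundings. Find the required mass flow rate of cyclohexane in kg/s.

Heat released by hot stream: Q = 28.2 × 2.05 × (66.1 − 38.3) = 1607.1 kJ/s
Energy balance on cold side (adiabatic exchanger): Q = ṁ_c·Cp_c·(T_c,out − T_c,in)
ṁ_c = 1607.1 / [1.84 × (53.9 − 20.8)] = 26.388 kg/s

ṁ_c = 26.4 kg/s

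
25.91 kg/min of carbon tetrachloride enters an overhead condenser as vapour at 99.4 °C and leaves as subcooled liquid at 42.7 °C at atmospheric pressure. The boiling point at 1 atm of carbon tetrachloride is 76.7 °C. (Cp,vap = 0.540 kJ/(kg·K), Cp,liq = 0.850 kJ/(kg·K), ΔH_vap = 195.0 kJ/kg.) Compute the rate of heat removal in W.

vapour 99.4→76.7 °C: -12.258 kJ/kg
condensation at 76.7 °C: -195 kJ/kg
liquid 76.7→42.7 °C: -28.9 kJ/kg
Δh = -12.258 + -195 + -28.9 = -236.16 kJ/kg
Q = ṁ·Δh = 25.91 kg/min × -236.16 kJ/kg = -6118.9 kJ/min
|Q| = 101.98 kW = 101980 W

Q_c = 102000 W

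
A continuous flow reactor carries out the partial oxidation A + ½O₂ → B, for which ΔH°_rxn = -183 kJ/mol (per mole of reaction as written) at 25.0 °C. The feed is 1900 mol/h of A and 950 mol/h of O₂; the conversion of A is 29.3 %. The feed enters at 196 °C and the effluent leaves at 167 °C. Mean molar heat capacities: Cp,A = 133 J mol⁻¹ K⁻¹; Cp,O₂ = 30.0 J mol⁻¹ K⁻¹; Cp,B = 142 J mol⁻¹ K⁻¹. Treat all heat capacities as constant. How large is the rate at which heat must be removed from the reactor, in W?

Q_out = 30700 W

Extent of reaction ξ = 0.293 × 1900 = 556.7 mol/h
Reaction term: ξ·ΔH°_rxn = 556.7 × -183 = -101880 kJ/h
Sensible, feed 196→25 °C: -48085 kJ/h
Outlet flows (mol/h): A 1343.3, O₂ 671.65, B 556.7
Sensible, products 25→167 °C: 39456 kJ/h
Q = ΔH = -110510 kJ/h = -30.696 kW
Heat removed = 30696 W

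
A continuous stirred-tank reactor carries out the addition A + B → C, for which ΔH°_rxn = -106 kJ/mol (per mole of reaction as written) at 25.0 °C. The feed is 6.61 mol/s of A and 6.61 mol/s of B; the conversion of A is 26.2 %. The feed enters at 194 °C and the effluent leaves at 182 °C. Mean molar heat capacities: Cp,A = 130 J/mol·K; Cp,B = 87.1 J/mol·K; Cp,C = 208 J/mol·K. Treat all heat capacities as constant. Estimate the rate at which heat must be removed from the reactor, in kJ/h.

Extent of reaction ξ = 0.262 × 6.61 = 1.7318 mol/s
Reaction term: ξ·ΔH°_rxn = 1.7318 × -106 = -183.57 kJ/s
Sensible, feed 194→25 °C: -242.52 kJ/s
Outlet flows (mol/s): A 4.8782, B 4.8782, C 1.7318
Sensible, products 25→182 °C: 222.83 kJ/s
Q = ΔH = -203.27 kJ/s = -203.27 kW
Heat removed = 731760 kJ/h

Q_out = 732000 kJ/h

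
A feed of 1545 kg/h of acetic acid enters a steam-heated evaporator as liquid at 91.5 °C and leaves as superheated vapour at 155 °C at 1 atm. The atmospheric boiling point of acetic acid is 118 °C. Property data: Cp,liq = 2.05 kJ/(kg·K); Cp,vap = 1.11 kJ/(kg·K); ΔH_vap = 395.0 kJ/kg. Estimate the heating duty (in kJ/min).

liquid 91.5→118 °C: 54.325 kJ/kg
vaporisation at 118 °C: 395 kJ/kg
vapour 118→155 °C: 41.07 kJ/kg
Δh = 54.325 + 395 + 41.07 = 490.39 kJ/kg
Q = ṁ·Δh = 1545 kg/h × 490.39 kJ/kg = 757660 kJ/h
|Q| = 210.46 kW = 12628 kJ/min

Q = 12600 kJ/min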